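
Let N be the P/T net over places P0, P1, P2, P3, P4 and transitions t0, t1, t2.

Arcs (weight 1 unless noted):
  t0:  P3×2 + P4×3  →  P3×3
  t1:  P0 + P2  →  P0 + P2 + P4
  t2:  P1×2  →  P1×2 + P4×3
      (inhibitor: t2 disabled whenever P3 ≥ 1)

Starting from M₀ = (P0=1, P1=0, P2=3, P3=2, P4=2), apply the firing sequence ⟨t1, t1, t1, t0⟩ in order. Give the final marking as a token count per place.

(P0=1, P1=0, P2=3, P3=3, P4=2)

step 1: fire t1:  (P0=1, P1=0, P2=3, P3=2, P4=2) → (P0=1, P1=0, P2=3, P3=2, P4=3)
step 2: fire t1:  (P0=1, P1=0, P2=3, P3=2, P4=3) → (P0=1, P1=0, P2=3, P3=2, P4=4)
step 3: fire t1:  (P0=1, P1=0, P2=3, P3=2, P4=4) → (P0=1, P1=0, P2=3, P3=2, P4=5)
step 4: fire t0:  (P0=1, P1=0, P2=3, P3=2, P4=5) → (P0=1, P1=0, P2=3, P3=3, P4=2)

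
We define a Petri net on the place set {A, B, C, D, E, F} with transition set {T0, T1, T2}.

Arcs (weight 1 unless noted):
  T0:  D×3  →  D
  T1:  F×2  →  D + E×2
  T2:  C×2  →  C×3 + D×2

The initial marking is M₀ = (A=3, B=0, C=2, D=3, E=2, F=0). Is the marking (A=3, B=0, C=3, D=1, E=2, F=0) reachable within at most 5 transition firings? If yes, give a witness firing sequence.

step 1: fire T0:  (A=3, B=0, C=2, D=3, E=2, F=0) → (A=3, B=0, C=2, D=1, E=2, F=0)
step 2: fire T2:  (A=3, B=0, C=2, D=1, E=2, F=0) → (A=3, B=0, C=3, D=3, E=2, F=0)
step 3: fire T0:  (A=3, B=0, C=3, D=3, E=2, F=0) → (A=3, B=0, C=3, D=1, E=2, F=0)

YES — reachable via ⟨T0, T2, T0⟩ (3 firings)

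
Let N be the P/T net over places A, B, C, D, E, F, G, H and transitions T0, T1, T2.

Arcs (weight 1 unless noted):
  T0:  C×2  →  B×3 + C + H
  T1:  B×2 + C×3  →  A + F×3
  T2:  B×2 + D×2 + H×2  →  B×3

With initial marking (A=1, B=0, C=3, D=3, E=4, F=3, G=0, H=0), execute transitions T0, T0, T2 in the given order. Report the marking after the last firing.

step 1: fire T0:  (A=1, B=0, C=3, D=3, E=4, F=3, G=0, H=0) → (A=1, B=3, C=2, D=3, E=4, F=3, G=0, H=1)
step 2: fire T0:  (A=1, B=3, C=2, D=3, E=4, F=3, G=0, H=1) → (A=1, B=6, C=1, D=3, E=4, F=3, G=0, H=2)
step 3: fire T2:  (A=1, B=6, C=1, D=3, E=4, F=3, G=0, H=2) → (A=1, B=7, C=1, D=1, E=4, F=3, G=0, H=0)

(A=1, B=7, C=1, D=1, E=4, F=3, G=0, H=0)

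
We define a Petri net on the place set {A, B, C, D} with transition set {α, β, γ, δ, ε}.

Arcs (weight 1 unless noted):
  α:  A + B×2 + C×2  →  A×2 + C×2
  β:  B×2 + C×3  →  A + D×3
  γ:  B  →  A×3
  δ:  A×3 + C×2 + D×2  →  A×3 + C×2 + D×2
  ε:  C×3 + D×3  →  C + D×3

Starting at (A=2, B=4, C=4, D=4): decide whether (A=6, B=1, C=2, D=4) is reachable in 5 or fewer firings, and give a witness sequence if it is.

YES — reachable via ⟨α, γ, ε⟩ (3 firings)

step 1: fire α:  (A=2, B=4, C=4, D=4) → (A=3, B=2, C=4, D=4)
step 2: fire γ:  (A=3, B=2, C=4, D=4) → (A=6, B=1, C=4, D=4)
step 3: fire ε:  (A=6, B=1, C=4, D=4) → (A=6, B=1, C=2, D=4)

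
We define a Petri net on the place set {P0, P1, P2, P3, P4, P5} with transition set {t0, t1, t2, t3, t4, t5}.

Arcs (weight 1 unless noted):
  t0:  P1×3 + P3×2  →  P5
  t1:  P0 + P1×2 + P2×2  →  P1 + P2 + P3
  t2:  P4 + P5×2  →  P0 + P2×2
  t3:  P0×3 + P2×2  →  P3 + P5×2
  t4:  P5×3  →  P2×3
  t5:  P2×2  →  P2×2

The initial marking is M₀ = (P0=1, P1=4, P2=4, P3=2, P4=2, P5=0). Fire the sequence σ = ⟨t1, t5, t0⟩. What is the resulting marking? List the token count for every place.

(P0=0, P1=0, P2=3, P3=1, P4=2, P5=1)

step 1: fire t1:  (P0=1, P1=4, P2=4, P3=2, P4=2, P5=0) → (P0=0, P1=3, P2=3, P3=3, P4=2, P5=0)
step 2: fire t5:  (P0=0, P1=3, P2=3, P3=3, P4=2, P5=0) → (P0=0, P1=3, P2=3, P3=3, P4=2, P5=0)
step 3: fire t0:  (P0=0, P1=3, P2=3, P3=3, P4=2, P5=0) → (P0=0, P1=0, P2=3, P3=1, P4=2, P5=1)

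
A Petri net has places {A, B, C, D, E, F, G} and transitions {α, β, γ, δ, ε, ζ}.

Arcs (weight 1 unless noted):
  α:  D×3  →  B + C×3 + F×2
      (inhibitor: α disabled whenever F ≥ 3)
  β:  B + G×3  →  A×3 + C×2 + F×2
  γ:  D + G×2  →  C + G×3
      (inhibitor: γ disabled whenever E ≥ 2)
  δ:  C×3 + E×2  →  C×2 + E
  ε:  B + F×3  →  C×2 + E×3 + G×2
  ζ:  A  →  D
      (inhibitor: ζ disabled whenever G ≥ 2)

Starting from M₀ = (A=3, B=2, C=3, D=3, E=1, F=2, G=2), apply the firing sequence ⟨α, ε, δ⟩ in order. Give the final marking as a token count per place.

step 1: fire α:  (A=3, B=2, C=3, D=3, E=1, F=2, G=2) → (A=3, B=3, C=6, D=0, E=1, F=4, G=2)
step 2: fire ε:  (A=3, B=3, C=6, D=0, E=1, F=4, G=2) → (A=3, B=2, C=8, D=0, E=4, F=1, G=4)
step 3: fire δ:  (A=3, B=2, C=8, D=0, E=4, F=1, G=4) → (A=3, B=2, C=7, D=0, E=3, F=1, G=4)

(A=3, B=2, C=7, D=0, E=3, F=1, G=4)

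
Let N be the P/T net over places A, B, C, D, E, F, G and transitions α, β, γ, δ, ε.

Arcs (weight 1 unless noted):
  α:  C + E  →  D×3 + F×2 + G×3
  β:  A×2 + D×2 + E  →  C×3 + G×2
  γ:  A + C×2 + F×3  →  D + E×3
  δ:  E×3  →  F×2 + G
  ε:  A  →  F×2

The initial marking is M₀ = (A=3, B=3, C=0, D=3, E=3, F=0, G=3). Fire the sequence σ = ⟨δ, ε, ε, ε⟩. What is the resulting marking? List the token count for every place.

(A=0, B=3, C=0, D=3, E=0, F=8, G=4)

step 1: fire δ:  (A=3, B=3, C=0, D=3, E=3, F=0, G=3) → (A=3, B=3, C=0, D=3, E=0, F=2, G=4)
step 2: fire ε:  (A=3, B=3, C=0, D=3, E=0, F=2, G=4) → (A=2, B=3, C=0, D=3, E=0, F=4, G=4)
step 3: fire ε:  (A=2, B=3, C=0, D=3, E=0, F=4, G=4) → (A=1, B=3, C=0, D=3, E=0, F=6, G=4)
step 4: fire ε:  (A=1, B=3, C=0, D=3, E=0, F=6, G=4) → (A=0, B=3, C=0, D=3, E=0, F=8, G=4)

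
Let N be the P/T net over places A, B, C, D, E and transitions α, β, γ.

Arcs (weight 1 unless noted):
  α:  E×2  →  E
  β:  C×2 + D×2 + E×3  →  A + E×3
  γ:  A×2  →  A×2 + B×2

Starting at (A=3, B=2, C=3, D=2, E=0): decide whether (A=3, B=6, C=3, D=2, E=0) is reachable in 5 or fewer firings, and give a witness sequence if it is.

YES — reachable via ⟨γ, γ⟩ (2 firings)

step 1: fire γ:  (A=3, B=2, C=3, D=2, E=0) → (A=3, B=4, C=3, D=2, E=0)
step 2: fire γ:  (A=3, B=4, C=3, D=2, E=0) → (A=3, B=6, C=3, D=2, E=0)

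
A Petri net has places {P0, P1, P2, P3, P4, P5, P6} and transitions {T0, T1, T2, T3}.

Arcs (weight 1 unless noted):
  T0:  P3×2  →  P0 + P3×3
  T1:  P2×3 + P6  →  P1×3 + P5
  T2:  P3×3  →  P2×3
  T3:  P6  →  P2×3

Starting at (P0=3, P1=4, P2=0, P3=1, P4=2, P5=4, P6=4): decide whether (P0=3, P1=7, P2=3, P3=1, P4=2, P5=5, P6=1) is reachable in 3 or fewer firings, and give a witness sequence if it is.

step 1: fire T3:  (P0=3, P1=4, P2=0, P3=1, P4=2, P5=4, P6=4) → (P0=3, P1=4, P2=3, P3=1, P4=2, P5=4, P6=3)
step 2: fire T1:  (P0=3, P1=4, P2=3, P3=1, P4=2, P5=4, P6=3) → (P0=3, P1=7, P2=0, P3=1, P4=2, P5=5, P6=2)
step 3: fire T3:  (P0=3, P1=7, P2=0, P3=1, P4=2, P5=5, P6=2) → (P0=3, P1=7, P2=3, P3=1, P4=2, P5=5, P6=1)

YES — reachable via ⟨T3, T1, T3⟩ (3 firings)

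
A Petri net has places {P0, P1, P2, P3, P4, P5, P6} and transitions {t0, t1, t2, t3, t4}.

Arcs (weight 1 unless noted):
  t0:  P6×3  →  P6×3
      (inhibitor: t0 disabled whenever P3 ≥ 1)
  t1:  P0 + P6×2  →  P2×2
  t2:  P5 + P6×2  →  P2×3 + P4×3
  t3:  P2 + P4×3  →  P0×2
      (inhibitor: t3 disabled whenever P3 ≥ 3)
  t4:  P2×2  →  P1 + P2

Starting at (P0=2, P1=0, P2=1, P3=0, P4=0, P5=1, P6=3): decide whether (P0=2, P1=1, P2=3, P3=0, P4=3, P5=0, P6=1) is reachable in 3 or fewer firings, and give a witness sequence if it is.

YES — reachable via ⟨t2, t4⟩ (2 firings)

step 1: fire t2:  (P0=2, P1=0, P2=1, P3=0, P4=0, P5=1, P6=3) → (P0=2, P1=0, P2=4, P3=0, P4=3, P5=0, P6=1)
step 2: fire t4:  (P0=2, P1=0, P2=4, P3=0, P4=3, P5=0, P6=1) → (P0=2, P1=1, P2=3, P3=0, P4=3, P5=0, P6=1)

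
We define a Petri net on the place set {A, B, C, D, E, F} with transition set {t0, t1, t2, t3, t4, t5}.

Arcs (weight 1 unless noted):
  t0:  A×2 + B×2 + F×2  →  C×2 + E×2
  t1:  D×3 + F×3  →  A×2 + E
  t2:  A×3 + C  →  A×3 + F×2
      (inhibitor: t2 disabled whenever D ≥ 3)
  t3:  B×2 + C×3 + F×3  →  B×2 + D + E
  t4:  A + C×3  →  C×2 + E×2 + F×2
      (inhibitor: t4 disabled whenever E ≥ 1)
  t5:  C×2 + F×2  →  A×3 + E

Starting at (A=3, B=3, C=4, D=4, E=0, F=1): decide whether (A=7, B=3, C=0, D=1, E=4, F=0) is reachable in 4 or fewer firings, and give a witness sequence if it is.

YES — reachable via ⟨t4, t1, t2, t5⟩ (4 firings)

step 1: fire t4:  (A=3, B=3, C=4, D=4, E=0, F=1) → (A=2, B=3, C=3, D=4, E=2, F=3)
step 2: fire t1:  (A=2, B=3, C=3, D=4, E=2, F=3) → (A=4, B=3, C=3, D=1, E=3, F=0)
step 3: fire t2:  (A=4, B=3, C=3, D=1, E=3, F=0) → (A=4, B=3, C=2, D=1, E=3, F=2)
step 4: fire t5:  (A=4, B=3, C=2, D=1, E=3, F=2) → (A=7, B=3, C=0, D=1, E=4, F=0)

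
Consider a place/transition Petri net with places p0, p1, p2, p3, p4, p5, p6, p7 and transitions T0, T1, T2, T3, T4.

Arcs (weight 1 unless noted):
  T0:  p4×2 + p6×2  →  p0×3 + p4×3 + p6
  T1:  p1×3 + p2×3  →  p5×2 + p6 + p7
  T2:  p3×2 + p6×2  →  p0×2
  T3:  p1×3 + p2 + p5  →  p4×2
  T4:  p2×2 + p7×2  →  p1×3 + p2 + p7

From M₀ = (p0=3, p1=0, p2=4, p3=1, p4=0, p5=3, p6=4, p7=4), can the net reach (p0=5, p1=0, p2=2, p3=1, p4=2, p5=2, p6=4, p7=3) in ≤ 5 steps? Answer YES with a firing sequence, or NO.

NO — not reachable within 5 firings

depth 0: 1 marking
depth 1: 2 markings reached so far
depth 2: 5 markings reached so far
depth 3: 8 markings reached so far
depth 4: 12 markings reached so far
depth 5: 16 markings reached so far
target is not among the 16 markings reachable within 5 steps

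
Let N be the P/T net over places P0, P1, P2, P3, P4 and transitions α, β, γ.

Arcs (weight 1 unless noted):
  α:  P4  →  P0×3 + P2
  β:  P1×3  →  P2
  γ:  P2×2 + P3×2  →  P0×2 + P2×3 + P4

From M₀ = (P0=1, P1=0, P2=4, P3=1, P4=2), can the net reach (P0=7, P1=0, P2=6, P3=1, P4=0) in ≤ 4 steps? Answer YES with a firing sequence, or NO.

YES — reachable via ⟨α, α⟩ (2 firings)

step 1: fire α:  (P0=1, P1=0, P2=4, P3=1, P4=2) → (P0=4, P1=0, P2=5, P3=1, P4=1)
step 2: fire α:  (P0=4, P1=0, P2=5, P3=1, P4=1) → (P0=7, P1=0, P2=6, P3=1, P4=0)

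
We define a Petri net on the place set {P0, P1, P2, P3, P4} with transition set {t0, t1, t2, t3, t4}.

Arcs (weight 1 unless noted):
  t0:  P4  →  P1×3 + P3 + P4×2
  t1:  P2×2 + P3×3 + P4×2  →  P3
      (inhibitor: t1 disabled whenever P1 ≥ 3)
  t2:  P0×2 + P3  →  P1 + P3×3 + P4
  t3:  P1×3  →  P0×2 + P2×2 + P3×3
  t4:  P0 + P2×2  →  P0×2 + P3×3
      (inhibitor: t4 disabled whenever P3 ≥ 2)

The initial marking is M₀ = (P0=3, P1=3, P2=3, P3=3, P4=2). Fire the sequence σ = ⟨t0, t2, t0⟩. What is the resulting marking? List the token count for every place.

(P0=1, P1=10, P2=3, P3=7, P4=5)

step 1: fire t0:  (P0=3, P1=3, P2=3, P3=3, P4=2) → (P0=3, P1=6, P2=3, P3=4, P4=3)
step 2: fire t2:  (P0=3, P1=6, P2=3, P3=4, P4=3) → (P0=1, P1=7, P2=3, P3=6, P4=4)
step 3: fire t0:  (P0=1, P1=7, P2=3, P3=6, P4=4) → (P0=1, P1=10, P2=3, P3=7, P4=5)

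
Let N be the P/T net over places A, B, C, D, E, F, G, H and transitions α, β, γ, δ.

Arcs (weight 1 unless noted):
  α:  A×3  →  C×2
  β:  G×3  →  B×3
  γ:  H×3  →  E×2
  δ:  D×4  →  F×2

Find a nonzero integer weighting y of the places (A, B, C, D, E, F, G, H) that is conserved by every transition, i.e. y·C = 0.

Incidence matrix C (rows=places, cols=transitions):
        α    β    γ    δ
    A  -3    0    0    0
    B   0    3    0    0
    C   2    0    0    0
    D   0    0    0   -4
    E   0    0    2    0
    F   0    0    0    2
    G   0   -3    0    0
    H   0    0   -3    0

Candidate y = [2, 0, 3, 0, 0, 0, 0, 0]; check y·C column-wise:
  col α: 2·-3 + 3·2 = 0
  col β: 2·0 + 0·3 + 3·0 + 0·-3 = 0
  col γ: 2·0 + 3·0 + 0·2 + 0·-3 = 0
  col δ: 2·0 + 3·0 + 0·-4 + 0·2 = 0

y = (A:2, B:0, C:3, D:0, E:0, F:0, G:0, H:0)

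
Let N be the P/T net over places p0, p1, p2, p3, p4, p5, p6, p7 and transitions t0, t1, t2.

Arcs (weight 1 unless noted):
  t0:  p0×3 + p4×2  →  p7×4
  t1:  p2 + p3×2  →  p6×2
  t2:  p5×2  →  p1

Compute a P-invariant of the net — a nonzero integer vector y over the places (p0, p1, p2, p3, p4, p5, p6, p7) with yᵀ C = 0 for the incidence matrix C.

Incidence matrix C (rows=places, cols=transitions):
       t0   t1   t2
   p0  -3    0    0
   p1   0    0    1
   p2   0   -1    0
   p3   0   -2    0
   p4  -2    0    0
   p5   0    0   -2
   p6   0    2    0
   p7   4    0    0

Candidate y = [0, 0, 2, -1, 0, 0, 0, 0]; check y·C column-wise:
  col t0: 0·-3 + 2·0 + -1·0 + 0·-2 + 0·4 = 0
  col t1: 2·-1 + -1·-2 + 0·2 = 0
  col t2: 0·1 + 2·0 + -1·0 + 0·-2 = 0

y = (p0:0, p1:0, p2:2, p3:-1, p4:0, p5:0, p6:0, p7:0)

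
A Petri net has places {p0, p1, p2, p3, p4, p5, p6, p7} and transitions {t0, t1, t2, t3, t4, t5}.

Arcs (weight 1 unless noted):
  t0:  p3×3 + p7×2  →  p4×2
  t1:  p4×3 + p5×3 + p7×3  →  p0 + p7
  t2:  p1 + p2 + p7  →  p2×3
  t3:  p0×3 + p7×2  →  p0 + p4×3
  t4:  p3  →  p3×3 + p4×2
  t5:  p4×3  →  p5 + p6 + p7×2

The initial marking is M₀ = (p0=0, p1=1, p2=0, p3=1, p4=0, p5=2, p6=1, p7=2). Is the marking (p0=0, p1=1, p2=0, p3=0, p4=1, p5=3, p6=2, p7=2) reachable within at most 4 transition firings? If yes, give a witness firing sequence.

YES — reachable via ⟨t4, t0, t5⟩ (3 firings)

step 1: fire t4:  (p0=0, p1=1, p2=0, p3=1, p4=0, p5=2, p6=1, p7=2) → (p0=0, p1=1, p2=0, p3=3, p4=2, p5=2, p6=1, p7=2)
step 2: fire t0:  (p0=0, p1=1, p2=0, p3=3, p4=2, p5=2, p6=1, p7=2) → (p0=0, p1=1, p2=0, p3=0, p4=4, p5=2, p6=1, p7=0)
step 3: fire t5:  (p0=0, p1=1, p2=0, p3=0, p4=4, p5=2, p6=1, p7=0) → (p0=0, p1=1, p2=0, p3=0, p4=1, p5=3, p6=2, p7=2)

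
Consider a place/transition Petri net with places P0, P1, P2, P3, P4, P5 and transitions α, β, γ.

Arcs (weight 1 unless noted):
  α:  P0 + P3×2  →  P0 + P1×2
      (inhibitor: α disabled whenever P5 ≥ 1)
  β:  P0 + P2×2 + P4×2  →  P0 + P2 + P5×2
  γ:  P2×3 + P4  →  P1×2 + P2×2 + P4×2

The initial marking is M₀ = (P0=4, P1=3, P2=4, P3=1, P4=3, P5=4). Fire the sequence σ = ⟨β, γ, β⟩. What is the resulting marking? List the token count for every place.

step 1: fire β:  (P0=4, P1=3, P2=4, P3=1, P4=3, P5=4) → (P0=4, P1=3, P2=3, P3=1, P4=1, P5=6)
step 2: fire γ:  (P0=4, P1=3, P2=3, P3=1, P4=1, P5=6) → (P0=4, P1=5, P2=2, P3=1, P4=2, P5=6)
step 3: fire β:  (P0=4, P1=5, P2=2, P3=1, P4=2, P5=6) → (P0=4, P1=5, P2=1, P3=1, P4=0, P5=8)

(P0=4, P1=5, P2=1, P3=1, P4=0, P5=8)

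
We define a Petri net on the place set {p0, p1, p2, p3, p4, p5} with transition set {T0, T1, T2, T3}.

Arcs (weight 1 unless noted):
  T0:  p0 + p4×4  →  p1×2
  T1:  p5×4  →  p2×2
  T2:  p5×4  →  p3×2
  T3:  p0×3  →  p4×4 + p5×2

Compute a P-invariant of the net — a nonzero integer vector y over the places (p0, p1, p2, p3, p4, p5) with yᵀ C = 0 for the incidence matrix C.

Incidence matrix C (rows=places, cols=transitions):
       T0   T1   T2   T3
   p0  -1    0    0   -3
   p1   2    0    0    0
   p2   0    2    0    0
   p3   0    0    2    0
   p4  -4    0    0    4
   p5   0   -4   -4    2

Candidate y = [4, 8, 0, 0, 3, 0]; check y·C column-wise:
  col T0: 4·-1 + 8·2 + 3·-4 = 0
  col T1: 4·0 + 8·0 + 0·2 + 3·0 + 0·-4 = 0
  col T2: 4·0 + 8·0 + 0·2 + 3·0 + 0·-4 = 0
  col T3: 4·-3 + 8·0 + 3·4 + 0·2 = 0

y = (p0:4, p1:8, p2:0, p3:0, p4:3, p5:0)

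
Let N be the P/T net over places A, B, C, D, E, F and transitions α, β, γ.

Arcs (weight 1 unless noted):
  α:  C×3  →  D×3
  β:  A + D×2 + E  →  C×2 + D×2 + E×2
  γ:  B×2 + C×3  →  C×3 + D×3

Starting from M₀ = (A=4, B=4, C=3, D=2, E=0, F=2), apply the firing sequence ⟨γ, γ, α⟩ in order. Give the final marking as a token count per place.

(A=4, B=0, C=0, D=11, E=0, F=2)

step 1: fire γ:  (A=4, B=4, C=3, D=2, E=0, F=2) → (A=4, B=2, C=3, D=5, E=0, F=2)
step 2: fire γ:  (A=4, B=2, C=3, D=5, E=0, F=2) → (A=4, B=0, C=3, D=8, E=0, F=2)
step 3: fire α:  (A=4, B=0, C=3, D=8, E=0, F=2) → (A=4, B=0, C=0, D=11, E=0, F=2)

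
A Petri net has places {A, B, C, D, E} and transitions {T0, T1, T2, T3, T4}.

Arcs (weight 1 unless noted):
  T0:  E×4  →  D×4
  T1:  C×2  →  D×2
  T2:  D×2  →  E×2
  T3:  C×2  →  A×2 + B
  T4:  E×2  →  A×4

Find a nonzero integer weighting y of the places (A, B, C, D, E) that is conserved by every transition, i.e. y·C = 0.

y = (A:1, B:2, C:2, D:2, E:2)

Incidence matrix C (rows=places, cols=transitions):
       T0   T1   T2   T3   T4
    A   0    0    0    2    4
    B   0    0    0    1    0
    C   0   -2    0   -2    0
    D   4    2   -2    0    0
    E  -4    0    2    0   -2

Candidate y = [1, 2, 2, 2, 2]; check y·C column-wise:
  col T0: 1·0 + 2·0 + 2·0 + 2·4 + 2·-4 = 0
  col T1: 1·0 + 2·0 + 2·-2 + 2·2 + 2·0 = 0
  col T2: 1·0 + 2·0 + 2·0 + 2·-2 + 2·2 = 0
  col T3: 1·2 + 2·1 + 2·-2 + 2·0 + 2·0 = 0
  col T4: 1·4 + 2·0 + 2·0 + 2·0 + 2·-2 = 0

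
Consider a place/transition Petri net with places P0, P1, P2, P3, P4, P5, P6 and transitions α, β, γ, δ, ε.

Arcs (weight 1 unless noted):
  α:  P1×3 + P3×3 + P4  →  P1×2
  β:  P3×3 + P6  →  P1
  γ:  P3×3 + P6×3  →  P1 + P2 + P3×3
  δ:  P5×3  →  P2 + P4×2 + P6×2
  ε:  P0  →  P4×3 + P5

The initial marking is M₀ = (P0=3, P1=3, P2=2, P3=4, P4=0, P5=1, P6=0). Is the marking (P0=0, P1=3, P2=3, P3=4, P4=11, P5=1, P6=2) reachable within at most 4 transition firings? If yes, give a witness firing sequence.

step 1: fire ε:  (P0=3, P1=3, P2=2, P3=4, P4=0, P5=1, P6=0) → (P0=2, P1=3, P2=2, P3=4, P4=3, P5=2, P6=0)
step 2: fire ε:  (P0=2, P1=3, P2=2, P3=4, P4=3, P5=2, P6=0) → (P0=1, P1=3, P2=2, P3=4, P4=6, P5=3, P6=0)
step 3: fire δ:  (P0=1, P1=3, P2=2, P3=4, P4=6, P5=3, P6=0) → (P0=1, P1=3, P2=3, P3=4, P4=8, P5=0, P6=2)
step 4: fire ε:  (P0=1, P1=3, P2=3, P3=4, P4=8, P5=0, P6=2) → (P0=0, P1=3, P2=3, P3=4, P4=11, P5=1, P6=2)

YES — reachable via ⟨ε, ε, δ, ε⟩ (4 firings)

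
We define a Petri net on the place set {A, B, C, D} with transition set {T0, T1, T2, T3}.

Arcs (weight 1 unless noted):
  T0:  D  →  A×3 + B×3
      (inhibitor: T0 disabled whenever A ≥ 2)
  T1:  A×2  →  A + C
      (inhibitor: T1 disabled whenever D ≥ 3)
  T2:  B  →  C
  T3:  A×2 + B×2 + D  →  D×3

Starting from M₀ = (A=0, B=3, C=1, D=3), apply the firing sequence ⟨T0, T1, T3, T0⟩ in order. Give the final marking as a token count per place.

step 1: fire T0:  (A=0, B=3, C=1, D=3) → (A=3, B=6, C=1, D=2)
step 2: fire T1:  (A=3, B=6, C=1, D=2) → (A=2, B=6, C=2, D=2)
step 3: fire T3:  (A=2, B=6, C=2, D=2) → (A=0, B=4, C=2, D=4)
step 4: fire T0:  (A=0, B=4, C=2, D=4) → (A=3, B=7, C=2, D=3)

(A=3, B=7, C=2, D=3)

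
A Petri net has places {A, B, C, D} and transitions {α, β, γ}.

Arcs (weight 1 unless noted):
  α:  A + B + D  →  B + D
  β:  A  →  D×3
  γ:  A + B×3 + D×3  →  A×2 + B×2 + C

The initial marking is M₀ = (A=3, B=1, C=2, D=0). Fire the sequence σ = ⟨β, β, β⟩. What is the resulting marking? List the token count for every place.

(A=0, B=1, C=2, D=9)

step 1: fire β:  (A=3, B=1, C=2, D=0) → (A=2, B=1, C=2, D=3)
step 2: fire β:  (A=2, B=1, C=2, D=3) → (A=1, B=1, C=2, D=6)
step 3: fire β:  (A=1, B=1, C=2, D=6) → (A=0, B=1, C=2, D=9)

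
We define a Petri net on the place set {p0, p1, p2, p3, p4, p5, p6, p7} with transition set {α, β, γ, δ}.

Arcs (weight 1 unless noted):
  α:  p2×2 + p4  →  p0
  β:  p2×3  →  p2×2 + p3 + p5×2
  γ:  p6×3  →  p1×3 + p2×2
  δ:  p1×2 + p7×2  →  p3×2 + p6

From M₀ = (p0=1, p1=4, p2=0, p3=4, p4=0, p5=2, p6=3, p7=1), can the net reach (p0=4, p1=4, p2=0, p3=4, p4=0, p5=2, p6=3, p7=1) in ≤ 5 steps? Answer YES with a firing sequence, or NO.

depth 0: 1 marking
depth 1: 2 markings reached so far
depth 2: 2 markings reached so far
(frontier empty at depth 2; search complete)
target is not among the 2 markings reachable within 5 steps

NO — not reachable within 5 firings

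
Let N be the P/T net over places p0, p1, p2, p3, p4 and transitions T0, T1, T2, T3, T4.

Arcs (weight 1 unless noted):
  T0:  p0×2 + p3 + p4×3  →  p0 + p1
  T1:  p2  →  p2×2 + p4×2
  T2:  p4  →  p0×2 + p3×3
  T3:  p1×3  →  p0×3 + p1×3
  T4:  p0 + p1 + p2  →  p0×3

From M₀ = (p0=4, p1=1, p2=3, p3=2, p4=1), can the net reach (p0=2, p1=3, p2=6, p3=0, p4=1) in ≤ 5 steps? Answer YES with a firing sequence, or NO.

YES — reachable via ⟨T1, T0, T1, T1, T0⟩ (5 firings)

step 1: fire T1:  (p0=4, p1=1, p2=3, p3=2, p4=1) → (p0=4, p1=1, p2=4, p3=2, p4=3)
step 2: fire T0:  (p0=4, p1=1, p2=4, p3=2, p4=3) → (p0=3, p1=2, p2=4, p3=1, p4=0)
step 3: fire T1:  (p0=3, p1=2, p2=4, p3=1, p4=0) → (p0=3, p1=2, p2=5, p3=1, p4=2)
step 4: fire T1:  (p0=3, p1=2, p2=5, p3=1, p4=2) → (p0=3, p1=2, p2=6, p3=1, p4=4)
step 5: fire T0:  (p0=3, p1=2, p2=6, p3=1, p4=4) → (p0=2, p1=3, p2=6, p3=0, p4=1)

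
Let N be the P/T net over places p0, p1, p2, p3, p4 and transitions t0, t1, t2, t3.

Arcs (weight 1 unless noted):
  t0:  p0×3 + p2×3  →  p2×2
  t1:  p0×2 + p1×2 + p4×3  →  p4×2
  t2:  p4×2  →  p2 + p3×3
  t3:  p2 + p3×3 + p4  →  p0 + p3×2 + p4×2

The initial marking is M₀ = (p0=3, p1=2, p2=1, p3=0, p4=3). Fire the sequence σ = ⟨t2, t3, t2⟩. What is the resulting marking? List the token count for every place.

(p0=4, p1=2, p2=2, p3=5, p4=0)

step 1: fire t2:  (p0=3, p1=2, p2=1, p3=0, p4=3) → (p0=3, p1=2, p2=2, p3=3, p4=1)
step 2: fire t3:  (p0=3, p1=2, p2=2, p3=3, p4=1) → (p0=4, p1=2, p2=1, p3=2, p4=2)
step 3: fire t2:  (p0=4, p1=2, p2=1, p3=2, p4=2) → (p0=4, p1=2, p2=2, p3=5, p4=0)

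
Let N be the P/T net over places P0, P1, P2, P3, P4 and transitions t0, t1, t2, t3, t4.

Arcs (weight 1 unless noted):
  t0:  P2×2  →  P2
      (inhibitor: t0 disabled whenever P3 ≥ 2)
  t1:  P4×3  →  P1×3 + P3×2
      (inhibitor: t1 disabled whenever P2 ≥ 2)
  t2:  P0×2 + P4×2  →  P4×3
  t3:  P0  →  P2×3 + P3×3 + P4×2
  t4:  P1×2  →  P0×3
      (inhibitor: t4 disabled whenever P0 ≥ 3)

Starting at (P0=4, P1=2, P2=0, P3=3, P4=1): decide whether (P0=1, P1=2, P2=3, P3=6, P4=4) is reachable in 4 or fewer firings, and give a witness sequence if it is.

YES — reachable via ⟨t3, t2⟩ (2 firings)

step 1: fire t3:  (P0=4, P1=2, P2=0, P3=3, P4=1) → (P0=3, P1=2, P2=3, P3=6, P4=3)
step 2: fire t2:  (P0=3, P1=2, P2=3, P3=6, P4=3) → (P0=1, P1=2, P2=3, P3=6, P4=4)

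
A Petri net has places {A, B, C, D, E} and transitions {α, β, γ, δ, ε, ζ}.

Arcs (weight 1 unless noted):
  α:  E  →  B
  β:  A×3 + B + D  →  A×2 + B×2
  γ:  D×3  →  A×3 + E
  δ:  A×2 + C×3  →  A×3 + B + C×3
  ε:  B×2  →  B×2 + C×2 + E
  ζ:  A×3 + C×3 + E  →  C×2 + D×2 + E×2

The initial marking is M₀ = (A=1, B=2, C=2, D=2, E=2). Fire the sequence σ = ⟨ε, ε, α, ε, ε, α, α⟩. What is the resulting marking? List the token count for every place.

(A=1, B=5, C=10, D=2, E=3)

step 1: fire ε:  (A=1, B=2, C=2, D=2, E=2) → (A=1, B=2, C=4, D=2, E=3)
step 2: fire ε:  (A=1, B=2, C=4, D=2, E=3) → (A=1, B=2, C=6, D=2, E=4)
step 3: fire α:  (A=1, B=2, C=6, D=2, E=4) → (A=1, B=3, C=6, D=2, E=3)
step 4: fire ε:  (A=1, B=3, C=6, D=2, E=3) → (A=1, B=3, C=8, D=2, E=4)
step 5: fire ε:  (A=1, B=3, C=8, D=2, E=4) → (A=1, B=3, C=10, D=2, E=5)
step 6: fire α:  (A=1, B=3, C=10, D=2, E=5) → (A=1, B=4, C=10, D=2, E=4)
step 7: fire α:  (A=1, B=4, C=10, D=2, E=4) → (A=1, B=5, C=10, D=2, E=3)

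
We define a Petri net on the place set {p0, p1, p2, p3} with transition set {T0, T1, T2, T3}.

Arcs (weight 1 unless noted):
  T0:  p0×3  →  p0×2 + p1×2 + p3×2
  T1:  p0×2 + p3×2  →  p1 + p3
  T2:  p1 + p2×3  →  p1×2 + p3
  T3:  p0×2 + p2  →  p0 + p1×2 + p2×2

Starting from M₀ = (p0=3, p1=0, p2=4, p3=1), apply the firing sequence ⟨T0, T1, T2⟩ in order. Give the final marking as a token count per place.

(p0=0, p1=4, p2=1, p3=3)

step 1: fire T0:  (p0=3, p1=0, p2=4, p3=1) → (p0=2, p1=2, p2=4, p3=3)
step 2: fire T1:  (p0=2, p1=2, p2=4, p3=3) → (p0=0, p1=3, p2=4, p3=2)
step 3: fire T2:  (p0=0, p1=3, p2=4, p3=2) → (p0=0, p1=4, p2=1, p3=3)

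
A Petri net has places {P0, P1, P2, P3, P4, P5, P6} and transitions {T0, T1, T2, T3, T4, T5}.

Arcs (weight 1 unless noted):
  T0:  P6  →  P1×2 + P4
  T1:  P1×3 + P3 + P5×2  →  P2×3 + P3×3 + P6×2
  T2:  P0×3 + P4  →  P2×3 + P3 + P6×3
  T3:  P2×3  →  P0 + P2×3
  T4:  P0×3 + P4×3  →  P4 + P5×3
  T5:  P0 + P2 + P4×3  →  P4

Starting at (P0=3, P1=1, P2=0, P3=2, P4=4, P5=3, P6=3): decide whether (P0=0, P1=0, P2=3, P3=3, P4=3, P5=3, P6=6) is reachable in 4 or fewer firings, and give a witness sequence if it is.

NO — not reachable within 4 firings

depth 0: 1 marking
depth 1: 4 markings reached so far
depth 2: 9 markings reached so far
depth 3: 20 markings reached so far
depth 4: 37 markings reached so far
target is not among the 37 markings reachable within 4 steps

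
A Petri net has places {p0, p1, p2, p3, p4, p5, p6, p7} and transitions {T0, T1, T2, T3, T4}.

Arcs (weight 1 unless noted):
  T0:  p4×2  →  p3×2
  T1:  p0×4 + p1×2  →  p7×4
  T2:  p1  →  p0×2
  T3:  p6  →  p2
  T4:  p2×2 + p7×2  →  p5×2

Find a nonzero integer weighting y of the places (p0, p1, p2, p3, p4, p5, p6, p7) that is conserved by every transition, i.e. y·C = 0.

Incidence matrix C (rows=places, cols=transitions):
       T0   T1   T2   T3   T4
   p0   0   -4    2    0    0
   p1   0   -2   -1    0    0
   p2   0    0    0    1   -2
   p3   2    0    0    0    0
   p4  -2    0    0    0    0
   p5   0    0    0    0    2
   p6   0    0    0   -1    0
   p7   0    4    0    0   -2

Candidate y = [0, 0, 0, 1, 1, 0, 0, 0]; check y·C column-wise:
  col T0: 1·2 + 1·-2 = 0
  col T1: 0·-4 + 0·-2 + 1·0 + 1·0 + 0·4 = 0
  col T2: 0·2 + 0·-1 + 1·0 + 1·0 = 0
  col T3: 0·1 + 1·0 + 1·0 + 0·-1 = 0
  col T4: 0·-2 + 1·0 + 1·0 + 0·2 + 0·-2 = 0

y = (p0:0, p1:0, p2:0, p3:1, p4:1, p5:0, p6:0, p7:0)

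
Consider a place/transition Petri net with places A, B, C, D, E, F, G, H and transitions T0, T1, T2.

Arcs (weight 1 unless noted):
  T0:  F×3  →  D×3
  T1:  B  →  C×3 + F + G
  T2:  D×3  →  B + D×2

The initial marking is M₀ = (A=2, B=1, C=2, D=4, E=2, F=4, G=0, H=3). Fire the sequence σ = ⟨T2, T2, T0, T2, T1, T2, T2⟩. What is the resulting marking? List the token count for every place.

(A=2, B=5, C=5, D=2, E=2, F=2, G=1, H=3)

step 1: fire T2:  (A=2, B=1, C=2, D=4, E=2, F=4, G=0, H=3) → (A=2, B=2, C=2, D=3, E=2, F=4, G=0, H=3)
step 2: fire T2:  (A=2, B=2, C=2, D=3, E=2, F=4, G=0, H=3) → (A=2, B=3, C=2, D=2, E=2, F=4, G=0, H=3)
step 3: fire T0:  (A=2, B=3, C=2, D=2, E=2, F=4, G=0, H=3) → (A=2, B=3, C=2, D=5, E=2, F=1, G=0, H=3)
step 4: fire T2:  (A=2, B=3, C=2, D=5, E=2, F=1, G=0, H=3) → (A=2, B=4, C=2, D=4, E=2, F=1, G=0, H=3)
step 5: fire T1:  (A=2, B=4, C=2, D=4, E=2, F=1, G=0, H=3) → (A=2, B=3, C=5, D=4, E=2, F=2, G=1, H=3)
step 6: fire T2:  (A=2, B=3, C=5, D=4, E=2, F=2, G=1, H=3) → (A=2, B=4, C=5, D=3, E=2, F=2, G=1, H=3)
step 7: fire T2:  (A=2, B=4, C=5, D=3, E=2, F=2, G=1, H=3) → (A=2, B=5, C=5, D=2, E=2, F=2, G=1, H=3)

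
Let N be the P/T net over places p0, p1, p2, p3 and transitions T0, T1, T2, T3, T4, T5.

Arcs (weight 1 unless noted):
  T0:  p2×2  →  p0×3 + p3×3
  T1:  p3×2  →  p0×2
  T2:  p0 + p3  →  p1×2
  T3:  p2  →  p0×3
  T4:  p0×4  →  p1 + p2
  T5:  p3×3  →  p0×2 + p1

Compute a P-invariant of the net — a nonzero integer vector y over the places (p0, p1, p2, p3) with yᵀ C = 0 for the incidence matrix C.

Incidence matrix C (rows=places, cols=transitions):
       T0   T1   T2   T3   T4   T5
   p0   3    2   -1    3   -4    2
   p1   0    0    2    0    1    1
   p2  -2    0    0   -1    1    0
   p3   3   -2   -1    0    0   -3

Candidate y = [1, 1, 3, 1]; check y·C column-wise:
  col T0: 1·3 + 1·0 + 3·-2 + 1·3 = 0
  col T1: 1·2 + 1·0 + 3·0 + 1·-2 = 0
  col T2: 1·-1 + 1·2 + 3·0 + 1·-1 = 0
  col T3: 1·3 + 1·0 + 3·-1 + 1·0 = 0
  col T4: 1·-4 + 1·1 + 3·1 + 1·0 = 0
  col T5: 1·2 + 1·1 + 3·0 + 1·-3 = 0

y = (p0:1, p1:1, p2:3, p3:1)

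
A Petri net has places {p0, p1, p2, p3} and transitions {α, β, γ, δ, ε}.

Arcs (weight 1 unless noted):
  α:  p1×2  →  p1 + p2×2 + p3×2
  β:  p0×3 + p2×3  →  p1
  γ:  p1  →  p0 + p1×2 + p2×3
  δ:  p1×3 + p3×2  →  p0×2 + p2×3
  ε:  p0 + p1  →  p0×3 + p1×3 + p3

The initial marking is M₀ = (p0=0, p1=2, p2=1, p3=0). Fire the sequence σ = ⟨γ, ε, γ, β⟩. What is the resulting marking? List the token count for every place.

step 1: fire γ:  (p0=0, p1=2, p2=1, p3=0) → (p0=1, p1=3, p2=4, p3=0)
step 2: fire ε:  (p0=1, p1=3, p2=4, p3=0) → (p0=3, p1=5, p2=4, p3=1)
step 3: fire γ:  (p0=3, p1=5, p2=4, p3=1) → (p0=4, p1=6, p2=7, p3=1)
step 4: fire β:  (p0=4, p1=6, p2=7, p3=1) → (p0=1, p1=7, p2=4, p3=1)

(p0=1, p1=7, p2=4, p3=1)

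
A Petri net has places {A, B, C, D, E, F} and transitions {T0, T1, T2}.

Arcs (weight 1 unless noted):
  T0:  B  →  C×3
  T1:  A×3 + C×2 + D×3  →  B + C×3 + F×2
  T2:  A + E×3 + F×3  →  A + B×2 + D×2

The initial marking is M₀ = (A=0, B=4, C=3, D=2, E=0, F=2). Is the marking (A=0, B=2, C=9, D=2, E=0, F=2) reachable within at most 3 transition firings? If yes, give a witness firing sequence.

step 1: fire T0:  (A=0, B=4, C=3, D=2, E=0, F=2) → (A=0, B=3, C=6, D=2, E=0, F=2)
step 2: fire T0:  (A=0, B=3, C=6, D=2, E=0, F=2) → (A=0, B=2, C=9, D=2, E=0, F=2)

YES — reachable via ⟨T0, T0⟩ (2 firings)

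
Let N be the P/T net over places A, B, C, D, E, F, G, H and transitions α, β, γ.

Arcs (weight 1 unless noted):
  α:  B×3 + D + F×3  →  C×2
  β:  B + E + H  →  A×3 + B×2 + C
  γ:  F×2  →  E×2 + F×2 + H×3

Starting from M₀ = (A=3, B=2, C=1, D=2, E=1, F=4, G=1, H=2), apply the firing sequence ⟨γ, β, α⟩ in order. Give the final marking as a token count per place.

step 1: fire γ:  (A=3, B=2, C=1, D=2, E=1, F=4, G=1, H=2) → (A=3, B=2, C=1, D=2, E=3, F=4, G=1, H=5)
step 2: fire β:  (A=3, B=2, C=1, D=2, E=3, F=4, G=1, H=5) → (A=6, B=3, C=2, D=2, E=2, F=4, G=1, H=4)
step 3: fire α:  (A=6, B=3, C=2, D=2, E=2, F=4, G=1, H=4) → (A=6, B=0, C=4, D=1, E=2, F=1, G=1, H=4)

(A=6, B=0, C=4, D=1, E=2, F=1, G=1, H=4)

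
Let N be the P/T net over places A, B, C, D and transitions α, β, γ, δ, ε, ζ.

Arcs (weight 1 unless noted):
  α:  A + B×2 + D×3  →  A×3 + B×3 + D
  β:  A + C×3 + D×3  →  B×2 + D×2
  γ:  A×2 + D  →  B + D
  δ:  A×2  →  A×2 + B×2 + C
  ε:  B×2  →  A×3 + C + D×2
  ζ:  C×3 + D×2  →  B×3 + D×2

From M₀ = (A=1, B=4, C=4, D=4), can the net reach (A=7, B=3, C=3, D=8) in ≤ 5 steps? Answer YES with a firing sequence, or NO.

step 1: fire ε:  (A=1, B=4, C=4, D=4) → (A=4, B=2, C=5, D=6)
step 2: fire ε:  (A=4, B=2, C=5, D=6) → (A=7, B=0, C=6, D=8)
step 3: fire ζ:  (A=7, B=0, C=6, D=8) → (A=7, B=3, C=3, D=8)

YES — reachable via ⟨ε, ε, ζ⟩ (3 firings)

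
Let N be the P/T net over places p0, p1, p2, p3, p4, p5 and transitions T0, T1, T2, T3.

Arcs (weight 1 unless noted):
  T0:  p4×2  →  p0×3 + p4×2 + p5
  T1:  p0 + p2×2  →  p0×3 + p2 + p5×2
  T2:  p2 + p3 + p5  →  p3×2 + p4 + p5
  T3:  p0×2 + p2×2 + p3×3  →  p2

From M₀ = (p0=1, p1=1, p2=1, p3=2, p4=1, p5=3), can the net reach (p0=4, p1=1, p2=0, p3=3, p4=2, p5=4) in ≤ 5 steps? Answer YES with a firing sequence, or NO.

step 1: fire T2:  (p0=1, p1=1, p2=1, p3=2, p4=1, p5=3) → (p0=1, p1=1, p2=0, p3=3, p4=2, p5=3)
step 2: fire T0:  (p0=1, p1=1, p2=0, p3=3, p4=2, p5=3) → (p0=4, p1=1, p2=0, p3=3, p4=2, p5=4)

YES — reachable via ⟨T2, T0⟩ (2 firings)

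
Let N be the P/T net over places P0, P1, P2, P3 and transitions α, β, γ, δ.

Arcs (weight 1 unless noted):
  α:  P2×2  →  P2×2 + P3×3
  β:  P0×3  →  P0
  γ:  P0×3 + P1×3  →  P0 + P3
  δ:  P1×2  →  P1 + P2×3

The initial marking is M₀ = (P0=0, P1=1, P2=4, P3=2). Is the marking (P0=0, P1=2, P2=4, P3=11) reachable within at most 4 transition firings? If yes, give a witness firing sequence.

depth 0: 1 marking
depth 1: 2 markings reached so far
depth 2: 3 markings reached so far
depth 3: 4 markings reached so far
depth 4: 5 markings reached so far
target is not among the 5 markings reachable within 4 steps

NO — not reachable within 4 firings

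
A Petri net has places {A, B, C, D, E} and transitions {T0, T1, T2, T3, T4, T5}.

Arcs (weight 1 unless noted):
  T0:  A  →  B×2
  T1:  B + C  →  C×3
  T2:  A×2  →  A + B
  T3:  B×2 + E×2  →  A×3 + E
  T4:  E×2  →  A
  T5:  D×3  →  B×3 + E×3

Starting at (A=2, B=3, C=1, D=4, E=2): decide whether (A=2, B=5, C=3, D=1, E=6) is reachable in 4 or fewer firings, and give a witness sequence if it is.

depth 0: 1 marking
depth 1: 7 markings reached so far
depth 2: 23 markings reached so far
depth 3: 53 markings reached so far
depth 4: 104 markings reached so far
target is not among the 104 markings reachable within 4 steps

NO — not reachable within 4 firings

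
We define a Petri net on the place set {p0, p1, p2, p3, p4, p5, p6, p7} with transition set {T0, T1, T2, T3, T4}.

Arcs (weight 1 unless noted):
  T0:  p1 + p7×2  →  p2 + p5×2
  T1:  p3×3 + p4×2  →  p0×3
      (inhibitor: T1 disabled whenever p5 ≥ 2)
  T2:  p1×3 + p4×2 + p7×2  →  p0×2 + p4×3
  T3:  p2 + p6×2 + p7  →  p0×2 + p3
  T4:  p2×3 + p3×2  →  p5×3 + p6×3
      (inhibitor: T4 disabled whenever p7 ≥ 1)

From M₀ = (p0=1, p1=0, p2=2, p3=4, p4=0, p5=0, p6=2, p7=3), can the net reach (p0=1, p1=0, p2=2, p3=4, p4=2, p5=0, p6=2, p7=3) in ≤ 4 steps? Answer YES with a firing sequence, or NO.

depth 0: 1 marking
depth 1: 2 markings reached so far
depth 2: 2 markings reached so far
(frontier empty at depth 2; search complete)
target is not among the 2 markings reachable within 4 steps

NO — not reachable within 4 firings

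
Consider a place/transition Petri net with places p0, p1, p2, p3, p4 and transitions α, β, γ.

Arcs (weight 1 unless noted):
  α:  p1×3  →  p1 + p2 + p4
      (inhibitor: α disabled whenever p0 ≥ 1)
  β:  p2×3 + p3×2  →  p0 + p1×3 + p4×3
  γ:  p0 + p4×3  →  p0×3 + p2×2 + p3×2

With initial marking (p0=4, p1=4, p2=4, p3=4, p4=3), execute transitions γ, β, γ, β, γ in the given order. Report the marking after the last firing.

step 1: fire γ:  (p0=4, p1=4, p2=4, p3=4, p4=3) → (p0=6, p1=4, p2=6, p3=6, p4=0)
step 2: fire β:  (p0=6, p1=4, p2=6, p3=6, p4=0) → (p0=7, p1=7, p2=3, p3=4, p4=3)
step 3: fire γ:  (p0=7, p1=7, p2=3, p3=4, p4=3) → (p0=9, p1=7, p2=5, p3=6, p4=0)
step 4: fire β:  (p0=9, p1=7, p2=5, p3=6, p4=0) → (p0=10, p1=10, p2=2, p3=4, p4=3)
step 5: fire γ:  (p0=10, p1=10, p2=2, p3=4, p4=3) → (p0=12, p1=10, p2=4, p3=6, p4=0)

(p0=12, p1=10, p2=4, p3=6, p4=0)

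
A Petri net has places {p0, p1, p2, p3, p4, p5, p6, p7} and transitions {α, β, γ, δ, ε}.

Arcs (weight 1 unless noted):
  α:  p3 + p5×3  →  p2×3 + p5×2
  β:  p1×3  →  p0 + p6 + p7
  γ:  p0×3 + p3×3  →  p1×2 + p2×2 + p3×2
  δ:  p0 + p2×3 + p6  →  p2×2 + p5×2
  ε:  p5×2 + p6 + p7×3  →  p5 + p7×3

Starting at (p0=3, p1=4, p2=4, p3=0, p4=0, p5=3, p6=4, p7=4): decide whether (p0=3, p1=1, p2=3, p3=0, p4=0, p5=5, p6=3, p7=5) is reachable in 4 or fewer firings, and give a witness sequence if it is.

NO — not reachable within 4 firings

depth 0: 1 marking
depth 1: 4 markings reached so far
depth 2: 9 markings reached so far
depth 3: 14 markings reached so far
depth 4: 18 markings reached so far
target is not among the 18 markings reachable within 4 steps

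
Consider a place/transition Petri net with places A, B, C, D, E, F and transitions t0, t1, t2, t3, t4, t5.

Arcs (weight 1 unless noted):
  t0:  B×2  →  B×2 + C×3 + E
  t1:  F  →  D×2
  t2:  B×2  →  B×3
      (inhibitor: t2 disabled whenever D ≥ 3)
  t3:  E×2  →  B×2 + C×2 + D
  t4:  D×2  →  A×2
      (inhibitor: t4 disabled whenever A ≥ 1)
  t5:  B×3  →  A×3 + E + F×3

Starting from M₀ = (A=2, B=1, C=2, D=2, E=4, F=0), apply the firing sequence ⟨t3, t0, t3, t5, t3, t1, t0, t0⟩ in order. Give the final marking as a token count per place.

step 1: fire t3:  (A=2, B=1, C=2, D=2, E=4, F=0) → (A=2, B=3, C=4, D=3, E=2, F=0)
step 2: fire t0:  (A=2, B=3, C=4, D=3, E=2, F=0) → (A=2, B=3, C=7, D=3, E=3, F=0)
step 3: fire t3:  (A=2, B=3, C=7, D=3, E=3, F=0) → (A=2, B=5, C=9, D=4, E=1, F=0)
step 4: fire t5:  (A=2, B=5, C=9, D=4, E=1, F=0) → (A=5, B=2, C=9, D=4, E=2, F=3)
step 5: fire t3:  (A=5, B=2, C=9, D=4, E=2, F=3) → (A=5, B=4, C=11, D=5, E=0, F=3)
step 6: fire t1:  (A=5, B=4, C=11, D=5, E=0, F=3) → (A=5, B=4, C=11, D=7, E=0, F=2)
step 7: fire t0:  (A=5, B=4, C=11, D=7, E=0, F=2) → (A=5, B=4, C=14, D=7, E=1, F=2)
step 8: fire t0:  (A=5, B=4, C=14, D=7, E=1, F=2) → (A=5, B=4, C=17, D=7, E=2, F=2)

(A=5, B=4, C=17, D=7, E=2, F=2)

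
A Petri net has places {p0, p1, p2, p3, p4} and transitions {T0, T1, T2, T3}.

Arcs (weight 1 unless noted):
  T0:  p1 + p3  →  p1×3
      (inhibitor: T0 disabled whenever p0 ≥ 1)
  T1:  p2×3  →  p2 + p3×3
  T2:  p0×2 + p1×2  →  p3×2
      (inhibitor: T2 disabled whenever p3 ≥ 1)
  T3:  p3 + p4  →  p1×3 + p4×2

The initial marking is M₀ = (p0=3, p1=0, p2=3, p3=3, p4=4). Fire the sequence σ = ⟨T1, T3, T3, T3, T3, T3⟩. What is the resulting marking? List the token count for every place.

(p0=3, p1=15, p2=1, p3=1, p4=9)

step 1: fire T1:  (p0=3, p1=0, p2=3, p3=3, p4=4) → (p0=3, p1=0, p2=1, p3=6, p4=4)
step 2: fire T3:  (p0=3, p1=0, p2=1, p3=6, p4=4) → (p0=3, p1=3, p2=1, p3=5, p4=5)
step 3: fire T3:  (p0=3, p1=3, p2=1, p3=5, p4=5) → (p0=3, p1=6, p2=1, p3=4, p4=6)
step 4: fire T3:  (p0=3, p1=6, p2=1, p3=4, p4=6) → (p0=3, p1=9, p2=1, p3=3, p4=7)
step 5: fire T3:  (p0=3, p1=9, p2=1, p3=3, p4=7) → (p0=3, p1=12, p2=1, p3=2, p4=8)
step 6: fire T3:  (p0=3, p1=12, p2=1, p3=2, p4=8) → (p0=3, p1=15, p2=1, p3=1, p4=9)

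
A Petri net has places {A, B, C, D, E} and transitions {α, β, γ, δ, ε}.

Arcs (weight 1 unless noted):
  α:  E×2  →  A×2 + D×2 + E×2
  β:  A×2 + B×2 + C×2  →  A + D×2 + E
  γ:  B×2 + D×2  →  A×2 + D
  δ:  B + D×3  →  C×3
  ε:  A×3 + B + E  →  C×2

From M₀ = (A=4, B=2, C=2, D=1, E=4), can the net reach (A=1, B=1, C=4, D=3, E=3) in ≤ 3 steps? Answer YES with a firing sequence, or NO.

NO — not reachable within 3 firings

depth 0: 1 marking
depth 1: 4 markings reached so far
depth 2: 9 markings reached so far
depth 3: 16 markings reached so far
target is not among the 16 markings reachable within 3 steps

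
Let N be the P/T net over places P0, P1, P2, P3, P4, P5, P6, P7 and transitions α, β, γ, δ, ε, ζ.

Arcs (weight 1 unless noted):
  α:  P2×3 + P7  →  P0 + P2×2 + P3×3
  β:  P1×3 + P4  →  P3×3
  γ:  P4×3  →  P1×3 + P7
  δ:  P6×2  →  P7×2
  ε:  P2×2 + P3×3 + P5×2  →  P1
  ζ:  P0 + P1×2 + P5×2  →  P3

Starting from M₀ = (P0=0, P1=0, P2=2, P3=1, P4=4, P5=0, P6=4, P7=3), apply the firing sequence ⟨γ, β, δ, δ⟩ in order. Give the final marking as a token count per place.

(P0=0, P1=0, P2=2, P3=4, P4=0, P5=0, P6=0, P7=8)

step 1: fire γ:  (P0=0, P1=0, P2=2, P3=1, P4=4, P5=0, P6=4, P7=3) → (P0=0, P1=3, P2=2, P3=1, P4=1, P5=0, P6=4, P7=4)
step 2: fire β:  (P0=0, P1=3, P2=2, P3=1, P4=1, P5=0, P6=4, P7=4) → (P0=0, P1=0, P2=2, P3=4, P4=0, P5=0, P6=4, P7=4)
step 3: fire δ:  (P0=0, P1=0, P2=2, P3=4, P4=0, P5=0, P6=4, P7=4) → (P0=0, P1=0, P2=2, P3=4, P4=0, P5=0, P6=2, P7=6)
step 4: fire δ:  (P0=0, P1=0, P2=2, P3=4, P4=0, P5=0, P6=2, P7=6) → (P0=0, P1=0, P2=2, P3=4, P4=0, P5=0, P6=0, P7=8)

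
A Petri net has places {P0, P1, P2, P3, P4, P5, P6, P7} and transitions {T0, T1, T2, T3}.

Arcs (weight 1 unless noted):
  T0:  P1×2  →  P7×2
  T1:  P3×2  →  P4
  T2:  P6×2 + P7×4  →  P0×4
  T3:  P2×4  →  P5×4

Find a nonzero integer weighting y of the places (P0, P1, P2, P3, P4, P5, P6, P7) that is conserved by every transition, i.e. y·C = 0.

y = (P0:0, P1:0, P2:0, P3:1, P4:2, P5:0, P6:0, P7:0)

Incidence matrix C (rows=places, cols=transitions):
       T0   T1   T2   T3
   P0   0    0    4    0
   P1  -2    0    0    0
   P2   0    0    0   -4
   P3   0   -2    0    0
   P4   0    1    0    0
   P5   0    0    0    4
   P6   0    0   -2    0
   P7   2    0   -4    0

Candidate y = [0, 0, 0, 1, 2, 0, 0, 0]; check y·C column-wise:
  col T0: 0·-2 + 1·0 + 2·0 + 0·2 = 0
  col T1: 1·-2 + 2·1 = 0
  col T2: 0·4 + 1·0 + 2·0 + 0·-2 + 0·-4 = 0
  col T3: 0·-4 + 1·0 + 2·0 + 0·4 = 0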